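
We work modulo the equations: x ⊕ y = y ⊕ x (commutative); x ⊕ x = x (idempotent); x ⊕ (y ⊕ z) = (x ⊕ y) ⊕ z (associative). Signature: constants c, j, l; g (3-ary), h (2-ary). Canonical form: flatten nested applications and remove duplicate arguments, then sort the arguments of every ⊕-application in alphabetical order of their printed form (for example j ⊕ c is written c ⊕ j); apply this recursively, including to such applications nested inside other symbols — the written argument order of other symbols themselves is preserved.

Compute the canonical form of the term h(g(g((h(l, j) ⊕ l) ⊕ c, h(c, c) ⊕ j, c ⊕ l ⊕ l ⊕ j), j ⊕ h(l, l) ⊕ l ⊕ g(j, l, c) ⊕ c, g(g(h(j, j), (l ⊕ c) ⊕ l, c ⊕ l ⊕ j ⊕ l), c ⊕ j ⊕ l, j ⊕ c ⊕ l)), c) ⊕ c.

Answer: c ⊕ h(g(g(c ⊕ h(l, j) ⊕ l, h(c, c) ⊕ j, c ⊕ j ⊕ l), c ⊕ g(j, l, c) ⊕ h(l, l) ⊕ j ⊕ l, g(g(h(j, j), c ⊕ l, c ⊕ j ⊕ l), c ⊕ j ⊕ l, c ⊕ j ⊕ l)), c)

Derivation:
Canonicalize subterm:  h(g(g((h(l, j) ⊕ l) ⊕ c, h(c, c) ⊕ j, c ⊕ l ⊕ l ⊕ j), j ⊕ h(l, l) ⊕ l ⊕ g(j, l, c) ⊕ c, g(g(h(j, j), (l ⊕ c) ⊕ l, c ⊕ l ⊕ j ⊕ l), c ⊕ j ⊕ l, j ⊕ c ⊕ l)), c)  →  h(g(g(c ⊕ h(l, j) ⊕ l, h(c, c) ⊕ j, c ⊕ j ⊕ l), c ⊕ g(j, l, c) ⊕ h(l, l) ⊕ j ⊕ l, g(g(h(j, j), c ⊕ l, c ⊕ j ⊕ l), c ⊕ j ⊕ l, c ⊕ j ⊕ l)), c)
Order the arguments:  c ⊕ h(g(g(c ⊕ h(l, j) ⊕ l, h(c, c) ⊕ j, c ⊕ j ⊕ l), c ⊕ g(j, l, c) ⊕ h(l, l) ⊕ j ⊕ l, g(g(h(j, j), c ⊕ l, c ⊕ j ⊕ l), c ⊕ j ⊕ l, c ⊕ j ⊕ l)), c)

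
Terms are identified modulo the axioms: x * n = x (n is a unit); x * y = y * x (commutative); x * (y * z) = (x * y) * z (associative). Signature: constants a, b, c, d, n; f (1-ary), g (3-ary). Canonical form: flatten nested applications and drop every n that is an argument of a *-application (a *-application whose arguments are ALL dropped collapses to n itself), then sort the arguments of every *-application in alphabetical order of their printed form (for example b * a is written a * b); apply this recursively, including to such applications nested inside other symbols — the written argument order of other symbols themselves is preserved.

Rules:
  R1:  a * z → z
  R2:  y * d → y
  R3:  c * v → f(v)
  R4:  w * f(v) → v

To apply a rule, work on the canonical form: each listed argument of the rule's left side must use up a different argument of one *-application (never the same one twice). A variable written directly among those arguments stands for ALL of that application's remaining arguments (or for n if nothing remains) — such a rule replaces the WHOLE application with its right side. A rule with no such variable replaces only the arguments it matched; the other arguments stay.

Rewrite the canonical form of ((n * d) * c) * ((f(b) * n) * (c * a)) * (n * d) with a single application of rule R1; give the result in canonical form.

Canonical form:  a * c * c * d * d * f(b)
Match R1:  consume a;  z := c * c * d * d * f(b)
Every leftover argument binds to the variable; the entire application is replaced.
Giving:  c * c * d * d * f(b)

Answer: c * c * d * d * f(b)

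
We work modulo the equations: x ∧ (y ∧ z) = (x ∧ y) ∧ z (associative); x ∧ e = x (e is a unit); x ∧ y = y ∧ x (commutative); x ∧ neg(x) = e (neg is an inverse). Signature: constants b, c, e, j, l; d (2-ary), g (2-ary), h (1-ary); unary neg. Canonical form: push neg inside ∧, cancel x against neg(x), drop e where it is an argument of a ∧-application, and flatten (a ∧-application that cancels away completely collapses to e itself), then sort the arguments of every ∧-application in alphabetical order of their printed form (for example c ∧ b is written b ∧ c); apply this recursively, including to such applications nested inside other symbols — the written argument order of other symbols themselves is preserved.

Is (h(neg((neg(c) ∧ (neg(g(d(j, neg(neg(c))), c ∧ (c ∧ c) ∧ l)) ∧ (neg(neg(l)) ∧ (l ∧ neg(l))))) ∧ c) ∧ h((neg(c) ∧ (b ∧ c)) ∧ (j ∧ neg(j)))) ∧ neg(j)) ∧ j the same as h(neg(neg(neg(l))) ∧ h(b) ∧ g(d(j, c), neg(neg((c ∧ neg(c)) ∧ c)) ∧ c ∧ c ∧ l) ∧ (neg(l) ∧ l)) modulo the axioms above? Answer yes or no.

Answer: yes — both canonical forms are h(g(d(j, c), c ∧ c ∧ c ∧ l) ∧ h(b) ∧ neg(l))

Derivation:
Left:  (h(neg((neg(c) ∧ (neg(g(d(j, neg(neg(c))), c ∧ (c ∧ c) ∧ l)) ∧ (neg(neg(l)) ∧ (l ∧ neg(l))))) ∧ c) ∧ h((neg(c) ∧ (b ∧ c)) ∧ (j ∧ neg(j)))) ∧ neg(j)) ∧ j
  Push neg inside:  distribute neg over ∧ and collapse double neg
  Cancel inverse pairs:  j cancels
  Collect:  h(g(d(j, c), c ∧ c ∧ c ∧ l) ∧ h(b) ∧ neg(l))
Right:  h(neg(neg(neg(l))) ∧ h(b) ∧ g(d(j, c), neg(neg((c ∧ neg(c)) ∧ c)) ∧ c ∧ c ∧ l) ∧ (neg(l) ∧ l))
  Work inside:  neg(neg(neg(l))) ∧ h(b) ∧ g(d(j, c), neg(neg((c ∧ neg(c)) ∧ c)) ∧ c ∧ c ∧ l) ∧ (neg(l) ∧ l)
  Push neg inside:  distribute neg over ∧ and collapse double neg
  Collect:  neg(l) ∧ h(b) ∧ g(d(j, c), c ∧ c ∧ c ∧ l)
  Sort:  g(d(j, c), c ∧ c ∧ c ∧ l) ∧ h(b) ∧ neg(l)
  Put back:  h(g(d(j, c), c ∧ c ∧ c ∧ l) ∧ h(b) ∧ neg(l))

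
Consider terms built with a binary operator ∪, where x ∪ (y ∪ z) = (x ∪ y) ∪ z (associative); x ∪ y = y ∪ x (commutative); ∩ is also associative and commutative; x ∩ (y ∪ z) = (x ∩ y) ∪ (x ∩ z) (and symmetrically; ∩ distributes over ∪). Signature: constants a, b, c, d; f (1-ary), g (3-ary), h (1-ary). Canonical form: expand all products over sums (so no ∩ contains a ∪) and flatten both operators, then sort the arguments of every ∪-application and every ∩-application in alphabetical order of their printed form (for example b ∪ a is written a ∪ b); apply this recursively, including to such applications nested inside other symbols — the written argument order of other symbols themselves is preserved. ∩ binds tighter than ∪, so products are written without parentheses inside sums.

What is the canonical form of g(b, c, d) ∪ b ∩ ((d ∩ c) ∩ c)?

Un-nest:  g(b, c, d) ∪ b ∩ c ∩ c ∩ d
Order the arguments:  b ∩ c ∩ c ∩ d ∪ g(b, c, d)

Answer: b ∩ c ∩ c ∩ d ∪ g(b, c, d)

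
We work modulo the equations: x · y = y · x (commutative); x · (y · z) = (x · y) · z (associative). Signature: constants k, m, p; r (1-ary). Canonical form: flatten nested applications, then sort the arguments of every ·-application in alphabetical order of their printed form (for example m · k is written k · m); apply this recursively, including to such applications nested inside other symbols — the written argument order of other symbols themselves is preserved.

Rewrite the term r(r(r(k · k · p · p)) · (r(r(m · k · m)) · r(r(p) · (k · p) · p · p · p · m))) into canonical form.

Answer: r(r(k · m · p · p · p · p · r(p)) · r(r(k · k · p · p)) · r(r(k · m · m)))

Derivation:
Descend into:  r(r(k · k · p · p)) · (r(r(m · k · m)) · r(r(p) · (k · p) · p · p · p · m))
Merge nested applications:  r(r(k · k · p · p)) · r(r(m · k · m)) · r(r(p) · (k · p) · p · p · p · m)
Canonicalize subterm:  r(r(m · k · m))  →  r(r(k · m · m))
Simplify inside:  r(r(p) · (k · p) · p · p · p · m)  →  r(k · m · p · p · p · p · r(p))
Sort:  r(k · m · p · p · p · p · r(p)) · r(r(k · k · p · p)) · r(r(k · m · m))
Reassemble:  r(r(k · m · p · p · p · p · r(p)) · r(r(k · k · p · p)) · r(r(k · m · m)))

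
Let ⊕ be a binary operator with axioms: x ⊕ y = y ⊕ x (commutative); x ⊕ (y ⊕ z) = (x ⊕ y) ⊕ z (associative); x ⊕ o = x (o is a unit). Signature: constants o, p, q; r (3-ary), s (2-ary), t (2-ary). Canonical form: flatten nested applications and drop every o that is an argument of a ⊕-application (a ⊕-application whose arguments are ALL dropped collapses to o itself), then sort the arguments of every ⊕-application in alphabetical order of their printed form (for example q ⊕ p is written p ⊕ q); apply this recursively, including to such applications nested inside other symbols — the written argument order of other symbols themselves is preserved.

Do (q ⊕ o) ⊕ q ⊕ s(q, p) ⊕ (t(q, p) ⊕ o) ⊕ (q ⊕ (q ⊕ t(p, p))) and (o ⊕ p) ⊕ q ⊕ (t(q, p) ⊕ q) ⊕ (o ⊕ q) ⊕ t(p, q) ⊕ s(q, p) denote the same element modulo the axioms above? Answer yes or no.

Left:  (q ⊕ o) ⊕ q ⊕ s(q, p) ⊕ (t(q, p) ⊕ o) ⊕ (q ⊕ (q ⊕ t(p, p)))
  Merge nested applications:  q ⊕ o ⊕ q ⊕ s(q, p) ⊕ t(q, p) ⊕ o ⊕ q ⊕ q ⊕ t(p, p)
  Unit:  drop o (×2)
  Sort:  q ⊕ q ⊕ q ⊕ q ⊕ s(q, p) ⊕ t(p, p) ⊕ t(q, p)
Right:  (o ⊕ p) ⊕ q ⊕ (t(q, p) ⊕ q) ⊕ (o ⊕ q) ⊕ t(p, q) ⊕ s(q, p)
  Flatten:  o ⊕ p ⊕ q ⊕ t(q, p) ⊕ q ⊕ o ⊕ q ⊕ t(p, q) ⊕ s(q, p)
  Drop the unit:  drop o (×2)
  Sort arguments:  p ⊕ q ⊕ q ⊕ q ⊕ s(q, p) ⊕ t(p, q) ⊕ t(q, p)

Answer: no — q ⊕ q ⊕ q ⊕ q ⊕ s(q, p) ⊕ t(p, p) ⊕ t(q, p) vs p ⊕ q ⊕ q ⊕ q ⊕ s(q, p) ⊕ t(p, q) ⊕ t(q, p)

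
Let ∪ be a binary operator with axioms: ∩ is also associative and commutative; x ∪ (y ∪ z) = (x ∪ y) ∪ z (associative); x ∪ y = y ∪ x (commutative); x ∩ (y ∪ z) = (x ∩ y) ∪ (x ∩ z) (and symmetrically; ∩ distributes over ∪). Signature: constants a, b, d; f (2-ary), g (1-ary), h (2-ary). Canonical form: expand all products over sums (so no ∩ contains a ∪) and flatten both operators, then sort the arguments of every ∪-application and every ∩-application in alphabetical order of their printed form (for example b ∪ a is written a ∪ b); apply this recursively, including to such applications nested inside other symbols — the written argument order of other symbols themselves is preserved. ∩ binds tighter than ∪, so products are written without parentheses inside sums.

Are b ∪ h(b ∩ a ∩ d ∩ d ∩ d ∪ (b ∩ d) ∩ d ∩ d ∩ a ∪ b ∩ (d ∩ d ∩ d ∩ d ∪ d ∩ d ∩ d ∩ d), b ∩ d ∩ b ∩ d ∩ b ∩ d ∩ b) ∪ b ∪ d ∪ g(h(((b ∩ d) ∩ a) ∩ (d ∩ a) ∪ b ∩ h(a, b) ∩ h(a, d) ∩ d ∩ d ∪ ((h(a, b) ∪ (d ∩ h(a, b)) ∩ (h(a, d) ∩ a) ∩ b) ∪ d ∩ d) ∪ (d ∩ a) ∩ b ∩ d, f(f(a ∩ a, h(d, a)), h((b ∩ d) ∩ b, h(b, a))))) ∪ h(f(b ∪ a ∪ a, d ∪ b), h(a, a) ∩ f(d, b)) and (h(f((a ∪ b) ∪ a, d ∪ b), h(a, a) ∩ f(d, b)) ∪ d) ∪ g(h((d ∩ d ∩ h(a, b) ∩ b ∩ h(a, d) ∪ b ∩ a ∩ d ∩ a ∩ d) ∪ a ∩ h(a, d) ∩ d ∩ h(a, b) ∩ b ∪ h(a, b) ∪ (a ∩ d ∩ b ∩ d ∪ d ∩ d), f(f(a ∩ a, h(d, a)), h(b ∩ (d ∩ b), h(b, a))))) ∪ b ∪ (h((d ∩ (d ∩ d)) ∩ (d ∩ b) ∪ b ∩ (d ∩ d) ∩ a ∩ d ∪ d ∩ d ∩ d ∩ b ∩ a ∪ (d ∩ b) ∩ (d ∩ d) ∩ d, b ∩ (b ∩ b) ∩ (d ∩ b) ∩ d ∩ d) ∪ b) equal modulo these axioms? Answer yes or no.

Answer: yes — both canonical forms are b ∪ b ∪ d ∪ g(h(a ∩ a ∩ b ∩ d ∩ d ∪ a ∩ b ∩ d ∩ d ∪ a ∩ b ∩ d ∩ h(a, b) ∩ h(a, d) ∪ b ∩ d ∩ d ∩ h(a, b) ∩ h(a, d) ∪ d ∩ d ∪ h(a, b), f(f(a ∩ a, h(d, a)), h(b ∩ b ∩ d, h(b, a))))) ∪ h(a ∩ b ∩ d ∩ d ∩ d ∪ a ∩ b ∩ d ∩ d ∩ d ∪ b ∩ d ∩ d ∩ d ∩ d ∪ b ∩ d ∩ d ∩ d ∩ d, b ∩ b ∩ b ∩ b ∩ d ∩ d ∩ d) ∪ h(f(a ∪ a ∪ b, b ∪ d), f(d, b) ∩ h(a, a))

Derivation:
Left:  b ∪ h(b ∩ a ∩ d ∩ d ∩ d ∪ (b ∩ d) ∩ d ∩ d ∩ a ∪ b ∩ (d ∩ d ∩ d ∩ d ∪ d ∩ d ∩ d ∩ d), b ∩ d ∩ b ∩ d ∩ b ∩ d ∩ b) ∪ b ∪ d ∪ g(h(((b ∩ d) ∩ a) ∩ (d ∩ a) ∪ b ∩ h(a, b) ∩ h(a, d) ∩ d ∩ d ∪ ((h(a, b) ∪ (d ∩ h(a, b)) ∩ (h(a, d) ∩ a) ∩ b) ∪ d ∩ d) ∪ (d ∩ a) ∩ b ∩ d, f(f(a ∩ a, h(d, a)), h((b ∩ d) ∩ b, h(b, a))))) ∪ h(f(b ∪ a ∪ a, d ∪ b), h(a, a) ∩ f(d, b))
  Expand:  b ∪ h(a ∩ b ∩ d ∩ d ∩ d ∪ a ∩ b ∩ d ∩ d ∩ d ∪ b ∩ d ∩ d ∩ d ∩ d ∪ b ∩ d ∩ d ∩ d ∩ d, b ∩ b ∩ b ∩ b ∩ d ∩ d ∩ d) ∪ b ∪ d ∪ g(h(a ∩ a ∩ b ∩ d ∩ d ∪ a ∩ b ∩ d ∩ d ∪ a ∩ b ∩ d ∩ h(a, b) ∩ h(a, d) ∪ b ∩ d ∩ d ∩ h(a, b) ∩ h(a, d) ∪ d ∩ d ∪ h(a, b), f(f(a ∩ a, h(d, a)), h(b ∩ b ∩ d, h(b, a))))) ∪ h(f(a ∪ a ∪ b, b ∪ d), f(d, b) ∩ h(a, a))
  Order the arguments:  b ∪ b ∪ d ∪ g(h(a ∩ a ∩ b ∩ d ∩ d ∪ a ∩ b ∩ d ∩ d ∪ a ∩ b ∩ d ∩ h(a, b) ∩ h(a, d) ∪ b ∩ d ∩ d ∩ h(a, b) ∩ h(a, d) ∪ d ∩ d ∪ h(a, b), f(f(a ∩ a, h(d, a)), h(b ∩ b ∩ d, h(b, a))))) ∪ h(a ∩ b ∩ d ∩ d ∩ d ∪ a ∩ b ∩ d ∩ d ∩ d ∪ b ∩ d ∩ d ∩ d ∩ d ∪ b ∩ d ∩ d ∩ d ∩ d, b ∩ b ∩ b ∩ b ∩ d ∩ d ∩ d) ∪ h(f(a ∪ a ∪ b, b ∪ d), f(d, b) ∩ h(a, a))
Right:  (h(f((a ∪ b) ∪ a, d ∪ b), h(a, a) ∩ f(d, b)) ∪ d) ∪ g(h((d ∩ d ∩ h(a, b) ∩ b ∩ h(a, d) ∪ b ∩ a ∩ d ∩ a ∩ d) ∪ a ∩ h(a, d) ∩ d ∩ h(a, b) ∩ b ∪ h(a, b) ∪ (a ∩ d ∩ b ∩ d ∪ d ∩ d), f(f(a ∩ a, h(d, a)), h(b ∩ (d ∩ b), h(b, a))))) ∪ b ∪ (h((d ∩ (d ∩ d)) ∩ (d ∩ b) ∪ b ∩ (d ∩ d) ∩ a ∩ d ∪ d ∩ d ∩ d ∩ b ∩ a ∪ (d ∩ b) ∩ (d ∩ d) ∩ d, b ∩ (b ∩ b) ∩ (d ∩ b) ∩ d ∩ d) ∪ b)
  Flatten:  h(f(a ∪ a ∪ b, b ∪ d), f(d, b) ∩ h(a, a)) ∪ d ∪ g(h(a ∩ a ∩ b ∩ d ∩ d ∪ a ∩ b ∩ d ∩ d ∪ a ∩ b ∩ d ∩ h(a, b) ∩ h(a, d) ∪ b ∩ d ∩ d ∩ h(a, b) ∩ h(a, d) ∪ d ∩ d ∪ h(a, b), f(f(a ∩ a, h(d, a)), h(b ∩ b ∩ d, h(b, a))))) ∪ b ∪ h(a ∩ b ∩ d ∩ d ∩ d ∪ a ∩ b ∩ d ∩ d ∩ d ∪ b ∩ d ∩ d ∩ d ∩ d ∪ b ∩ d ∩ d ∩ d ∩ d, b ∩ b ∩ b ∩ b ∩ d ∩ d ∩ d) ∪ b
  Sort arguments:  b ∪ b ∪ d ∪ g(h(a ∩ a ∩ b ∩ d ∩ d ∪ a ∩ b ∩ d ∩ d ∪ a ∩ b ∩ d ∩ h(a, b) ∩ h(a, d) ∪ b ∩ d ∩ d ∩ h(a, b) ∩ h(a, d) ∪ d ∩ d ∪ h(a, b), f(f(a ∩ a, h(d, a)), h(b ∩ b ∩ d, h(b, a))))) ∪ h(a ∩ b ∩ d ∩ d ∩ d ∪ a ∩ b ∩ d ∩ d ∩ d ∪ b ∩ d ∩ d ∩ d ∩ d ∪ b ∩ d ∩ d ∩ d ∩ d, b ∩ b ∩ b ∩ b ∩ d ∩ d ∩ d) ∪ h(f(a ∪ a ∪ b, b ∪ d), f(d, b) ∩ h(a, a))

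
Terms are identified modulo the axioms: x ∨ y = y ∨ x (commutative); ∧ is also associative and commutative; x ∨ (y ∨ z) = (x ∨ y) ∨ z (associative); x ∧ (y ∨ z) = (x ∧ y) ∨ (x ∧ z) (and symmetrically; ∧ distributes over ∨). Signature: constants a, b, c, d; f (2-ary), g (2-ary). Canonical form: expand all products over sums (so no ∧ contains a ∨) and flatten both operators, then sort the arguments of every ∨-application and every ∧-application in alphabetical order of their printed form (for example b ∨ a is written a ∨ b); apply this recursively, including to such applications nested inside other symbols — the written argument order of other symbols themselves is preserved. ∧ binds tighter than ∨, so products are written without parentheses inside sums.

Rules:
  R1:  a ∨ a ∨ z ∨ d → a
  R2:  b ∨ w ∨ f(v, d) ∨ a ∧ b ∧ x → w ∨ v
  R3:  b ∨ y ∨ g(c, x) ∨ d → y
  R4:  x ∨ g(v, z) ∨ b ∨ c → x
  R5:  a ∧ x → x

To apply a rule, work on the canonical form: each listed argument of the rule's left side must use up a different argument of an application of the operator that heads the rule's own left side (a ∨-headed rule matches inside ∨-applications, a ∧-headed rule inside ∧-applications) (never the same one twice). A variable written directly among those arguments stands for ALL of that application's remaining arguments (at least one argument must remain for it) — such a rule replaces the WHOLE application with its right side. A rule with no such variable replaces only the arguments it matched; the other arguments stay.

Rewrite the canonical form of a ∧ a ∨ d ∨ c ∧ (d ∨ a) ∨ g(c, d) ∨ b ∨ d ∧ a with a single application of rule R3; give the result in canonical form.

Canonical form:  a ∧ a ∨ a ∧ c ∨ a ∧ d ∨ b ∨ c ∧ d ∨ d ∨ g(c, d)
Apply R3:  consuming b, d, g(c, d);  x := d, y := a ∧ a ∨ a ∧ c ∨ a ∧ d ∨ c ∧ d
The extension variable absorbs all remaining arguments, so the whole application is rewritten.
Result:  a ∧ a ∨ a ∧ c ∨ a ∧ d ∨ c ∧ d

Answer: a ∧ a ∨ a ∧ c ∨ a ∧ d ∨ c ∧ d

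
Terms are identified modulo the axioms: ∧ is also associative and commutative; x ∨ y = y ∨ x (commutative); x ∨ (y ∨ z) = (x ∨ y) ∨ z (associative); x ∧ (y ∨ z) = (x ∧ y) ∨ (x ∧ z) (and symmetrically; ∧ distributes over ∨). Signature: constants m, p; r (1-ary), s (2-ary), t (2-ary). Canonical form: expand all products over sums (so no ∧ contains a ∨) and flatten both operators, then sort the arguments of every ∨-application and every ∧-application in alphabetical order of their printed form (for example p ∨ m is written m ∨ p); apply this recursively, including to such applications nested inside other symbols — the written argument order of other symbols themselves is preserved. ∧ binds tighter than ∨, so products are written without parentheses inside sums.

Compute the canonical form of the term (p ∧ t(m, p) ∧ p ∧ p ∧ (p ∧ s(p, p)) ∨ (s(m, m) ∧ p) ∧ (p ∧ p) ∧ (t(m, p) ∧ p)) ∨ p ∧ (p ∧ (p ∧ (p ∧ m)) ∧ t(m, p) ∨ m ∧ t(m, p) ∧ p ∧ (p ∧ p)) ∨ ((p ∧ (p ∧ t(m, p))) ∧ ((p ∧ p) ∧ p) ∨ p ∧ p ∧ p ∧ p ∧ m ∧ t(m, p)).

Expand:  p ∧ p ∧ p ∧ p ∧ s(p, p) ∧ t(m, p) ∨ p ∧ p ∧ p ∧ p ∧ s(m, m) ∧ t(m, p) ∨ m ∧ p ∧ p ∧ p ∧ p ∧ t(m, p) ∨ m ∧ p ∧ p ∧ p ∧ p ∧ t(m, p) ∨ p ∧ p ∧ p ∧ p ∧ p ∧ t(m, p) ∨ m ∧ p ∧ p ∧ p ∧ p ∧ t(m, p)
Sort:  m ∧ p ∧ p ∧ p ∧ p ∧ t(m, p) ∨ m ∧ p ∧ p ∧ p ∧ p ∧ t(m, p) ∨ m ∧ p ∧ p ∧ p ∧ p ∧ t(m, p) ∨ p ∧ p ∧ p ∧ p ∧ p ∧ t(m, p) ∨ p ∧ p ∧ p ∧ p ∧ s(m, m) ∧ t(m, p) ∨ p ∧ p ∧ p ∧ p ∧ s(p, p) ∧ t(m, p)

Answer: m ∧ p ∧ p ∧ p ∧ p ∧ t(m, p) ∨ m ∧ p ∧ p ∧ p ∧ p ∧ t(m, p) ∨ m ∧ p ∧ p ∧ p ∧ p ∧ t(m, p) ∨ p ∧ p ∧ p ∧ p ∧ p ∧ t(m, p) ∨ p ∧ p ∧ p ∧ p ∧ s(m, m) ∧ t(m, p) ∨ p ∧ p ∧ p ∧ p ∧ s(p, p) ∧ t(m, p)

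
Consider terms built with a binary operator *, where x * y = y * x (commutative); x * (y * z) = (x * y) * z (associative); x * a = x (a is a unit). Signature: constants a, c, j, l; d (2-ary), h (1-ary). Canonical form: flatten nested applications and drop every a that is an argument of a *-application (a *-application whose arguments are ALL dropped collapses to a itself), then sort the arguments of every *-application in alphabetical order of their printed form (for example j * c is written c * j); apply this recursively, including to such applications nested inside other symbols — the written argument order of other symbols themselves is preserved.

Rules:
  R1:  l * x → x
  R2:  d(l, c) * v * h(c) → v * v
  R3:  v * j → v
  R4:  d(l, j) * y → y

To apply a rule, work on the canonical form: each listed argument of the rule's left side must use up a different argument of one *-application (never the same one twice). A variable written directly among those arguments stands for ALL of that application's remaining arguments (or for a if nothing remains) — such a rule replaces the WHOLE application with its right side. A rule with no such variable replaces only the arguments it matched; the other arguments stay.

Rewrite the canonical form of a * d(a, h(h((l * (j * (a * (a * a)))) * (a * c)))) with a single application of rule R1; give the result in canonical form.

Canonical form:  d(a, h(h(c * j * l)))
Apply R1:  consuming l;  x := c * j
Every leftover argument binds to the variable; the entire application is replaced.
Result:  d(a, h(h(c * j)))

Answer: d(a, h(h(c * j)))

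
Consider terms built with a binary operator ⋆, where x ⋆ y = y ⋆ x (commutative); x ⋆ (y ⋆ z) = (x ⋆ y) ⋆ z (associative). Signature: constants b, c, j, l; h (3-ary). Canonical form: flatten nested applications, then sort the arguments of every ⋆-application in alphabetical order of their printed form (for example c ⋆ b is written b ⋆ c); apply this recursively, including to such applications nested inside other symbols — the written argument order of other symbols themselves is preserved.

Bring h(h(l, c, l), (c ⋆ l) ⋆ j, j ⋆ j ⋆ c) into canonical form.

Answer: h(h(l, c, l), c ⋆ j ⋆ l, c ⋆ j ⋆ j)

Derivation:
Focus inside:  (c ⋆ l) ⋆ j
Un-nest:  c ⋆ l ⋆ j
Order the arguments:  c ⋆ j ⋆ l
Reassemble:  h(h(l, c, l), c ⋆ j ⋆ l, c ⋆ j ⋆ j)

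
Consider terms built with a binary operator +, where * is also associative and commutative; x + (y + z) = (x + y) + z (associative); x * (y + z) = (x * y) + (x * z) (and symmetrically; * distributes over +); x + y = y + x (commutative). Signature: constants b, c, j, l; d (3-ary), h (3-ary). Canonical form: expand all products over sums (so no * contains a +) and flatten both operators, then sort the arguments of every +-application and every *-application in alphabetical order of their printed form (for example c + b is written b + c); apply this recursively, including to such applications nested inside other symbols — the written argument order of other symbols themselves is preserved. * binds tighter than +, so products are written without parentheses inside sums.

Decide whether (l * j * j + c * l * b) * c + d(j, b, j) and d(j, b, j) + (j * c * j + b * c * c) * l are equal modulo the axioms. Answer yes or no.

Left:  (l * j * j + c * l * b) * c + d(j, b, j)
  Distribute:  c * j * j * l + b * c * c * l + d(j, b, j)
  Order the arguments:  b * c * c * l + c * j * j * l + d(j, b, j)
Right:  d(j, b, j) + (j * c * j + b * c * c) * l
  Expand:  d(j, b, j) + c * j * j * l + b * c * c * l
  Sort:  b * c * c * l + c * j * j * l + d(j, b, j)

Answer: yes — both canonical forms are b * c * c * l + c * j * j * l + d(j, b, j)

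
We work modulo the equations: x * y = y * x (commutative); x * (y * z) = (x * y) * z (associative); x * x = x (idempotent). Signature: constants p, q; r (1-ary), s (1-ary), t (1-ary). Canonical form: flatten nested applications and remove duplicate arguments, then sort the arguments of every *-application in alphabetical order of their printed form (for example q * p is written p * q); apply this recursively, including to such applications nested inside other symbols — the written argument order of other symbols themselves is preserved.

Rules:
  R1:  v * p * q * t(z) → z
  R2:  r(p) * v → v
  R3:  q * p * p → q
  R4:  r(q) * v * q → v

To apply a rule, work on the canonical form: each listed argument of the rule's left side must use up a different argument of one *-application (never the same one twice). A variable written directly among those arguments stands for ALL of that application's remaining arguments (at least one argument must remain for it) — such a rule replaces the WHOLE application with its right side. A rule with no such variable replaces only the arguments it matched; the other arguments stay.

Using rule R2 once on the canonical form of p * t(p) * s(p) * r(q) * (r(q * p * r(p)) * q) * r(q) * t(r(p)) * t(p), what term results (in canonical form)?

Canonical form:  p * q * r(p * q * r(p)) * r(q) * s(p) * t(p) * t(r(p))
Match R2:  consume r(p);  v := p * q
Every leftover argument binds to the variable; the entire application is replaced.
Giving:  p * q * r(p * q) * r(q) * s(p) * t(p) * t(r(p))

Answer: p * q * r(p * q) * r(q) * s(p) * t(p) * t(r(p))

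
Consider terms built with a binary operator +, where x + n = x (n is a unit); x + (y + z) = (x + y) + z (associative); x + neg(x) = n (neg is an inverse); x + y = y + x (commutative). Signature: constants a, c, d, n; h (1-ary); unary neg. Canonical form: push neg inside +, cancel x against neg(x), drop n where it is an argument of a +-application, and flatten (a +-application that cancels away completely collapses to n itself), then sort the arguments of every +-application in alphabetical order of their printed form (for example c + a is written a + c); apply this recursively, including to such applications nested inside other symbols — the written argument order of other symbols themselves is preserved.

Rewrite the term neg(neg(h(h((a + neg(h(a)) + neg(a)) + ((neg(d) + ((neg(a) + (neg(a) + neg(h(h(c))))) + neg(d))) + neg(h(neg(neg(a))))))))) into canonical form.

Push neg inside:  distribute neg over + and collapse double neg
Collect:  h(h(neg(a) + neg(a) + neg(d) + neg(d) + neg(h(a)) + neg(h(a)) + neg(h(h(c)))))

Answer: h(h(neg(a) + neg(a) + neg(d) + neg(d) + neg(h(a)) + neg(h(a)) + neg(h(h(c)))))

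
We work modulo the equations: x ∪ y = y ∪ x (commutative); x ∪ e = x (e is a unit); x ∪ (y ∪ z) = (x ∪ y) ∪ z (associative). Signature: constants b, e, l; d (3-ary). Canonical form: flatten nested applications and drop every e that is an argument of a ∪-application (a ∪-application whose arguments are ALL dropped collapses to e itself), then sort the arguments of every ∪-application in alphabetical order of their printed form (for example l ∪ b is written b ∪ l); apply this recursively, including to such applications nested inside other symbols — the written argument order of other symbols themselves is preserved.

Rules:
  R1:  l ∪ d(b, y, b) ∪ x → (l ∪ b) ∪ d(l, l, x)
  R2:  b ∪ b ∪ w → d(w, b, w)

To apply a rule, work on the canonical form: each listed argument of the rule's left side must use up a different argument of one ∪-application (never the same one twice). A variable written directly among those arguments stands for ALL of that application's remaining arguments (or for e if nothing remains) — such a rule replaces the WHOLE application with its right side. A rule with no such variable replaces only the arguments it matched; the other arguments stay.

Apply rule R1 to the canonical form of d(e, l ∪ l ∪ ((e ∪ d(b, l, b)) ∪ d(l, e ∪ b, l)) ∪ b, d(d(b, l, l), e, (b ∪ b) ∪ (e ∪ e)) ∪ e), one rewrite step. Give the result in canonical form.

Answer: d(e, b ∪ d(l, l, b ∪ d(l, b, l) ∪ l) ∪ l, d(d(b, l, l), e, b ∪ b))

Derivation:
Canonical form:  d(e, b ∪ d(b, l, b) ∪ d(l, b, l) ∪ l ∪ l, d(d(b, l, l), e, b ∪ b))
Apply R1:  consuming d(b, l, b), l;  x := b ∪ d(l, b, l) ∪ l, y := l
The extension variable absorbs all remaining arguments, so the whole application is rewritten.
New term:  d(e, b ∪ d(l, l, b ∪ d(l, b, l) ∪ l) ∪ l, d(d(b, l, l), e, b ∪ b))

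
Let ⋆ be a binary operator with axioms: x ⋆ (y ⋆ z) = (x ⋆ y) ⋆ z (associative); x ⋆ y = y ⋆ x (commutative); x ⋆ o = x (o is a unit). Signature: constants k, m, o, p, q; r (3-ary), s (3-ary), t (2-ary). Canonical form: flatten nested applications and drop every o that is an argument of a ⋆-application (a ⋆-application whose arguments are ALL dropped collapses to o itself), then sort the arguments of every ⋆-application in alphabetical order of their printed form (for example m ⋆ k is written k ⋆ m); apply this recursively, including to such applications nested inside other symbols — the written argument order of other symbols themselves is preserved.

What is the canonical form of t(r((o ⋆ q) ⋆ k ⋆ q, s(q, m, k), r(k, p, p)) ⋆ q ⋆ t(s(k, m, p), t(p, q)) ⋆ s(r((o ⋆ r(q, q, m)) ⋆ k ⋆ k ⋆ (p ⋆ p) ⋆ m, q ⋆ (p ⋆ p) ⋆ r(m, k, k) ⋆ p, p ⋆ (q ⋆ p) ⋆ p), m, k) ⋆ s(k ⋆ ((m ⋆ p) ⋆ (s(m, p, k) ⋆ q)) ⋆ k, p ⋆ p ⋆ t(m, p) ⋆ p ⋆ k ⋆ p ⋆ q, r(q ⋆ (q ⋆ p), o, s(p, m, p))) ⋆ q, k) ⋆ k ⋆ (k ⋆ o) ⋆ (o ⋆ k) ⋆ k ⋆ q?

Answer: k ⋆ k ⋆ k ⋆ k ⋆ q ⋆ t(q ⋆ q ⋆ r(k ⋆ q ⋆ q, s(q, m, k), r(k, p, p)) ⋆ s(k ⋆ k ⋆ m ⋆ p ⋆ q ⋆ s(m, p, k), k ⋆ p ⋆ p ⋆ p ⋆ p ⋆ q ⋆ t(m, p), r(p ⋆ q ⋆ q, o, s(p, m, p))) ⋆ s(r(k ⋆ k ⋆ m ⋆ p ⋆ p ⋆ r(q, q, m), p ⋆ p ⋆ p ⋆ q ⋆ r(m, k, k), p ⋆ p ⋆ p ⋆ q), m, k) ⋆ t(s(k, m, p), t(p, q)), k)

Derivation:
Merge nested applications:  t(r((o ⋆ q) ⋆ k ⋆ q, s(q, m, k), r(k, p, p)) ⋆ q ⋆ t(s(k, m, p), t(p, q)) ⋆ s(r((o ⋆ r(q, q, m)) ⋆ k ⋆ k ⋆ (p ⋆ p) ⋆ m, q ⋆ (p ⋆ p) ⋆ r(m, k, k) ⋆ p, p ⋆ (q ⋆ p) ⋆ p), m, k) ⋆ s(k ⋆ ((m ⋆ p) ⋆ (s(m, p, k) ⋆ q)) ⋆ k, p ⋆ p ⋆ t(m, p) ⋆ p ⋆ k ⋆ p ⋆ q, r(q ⋆ (q ⋆ p), o, s(p, m, p))) ⋆ q, k) ⋆ k ⋆ k ⋆ o ⋆ o ⋆ k ⋆ k ⋆ q
Canonicalize subterm:  t(r((o ⋆ q) ⋆ k ⋆ q, s(q, m, k), r(k, p, p)) ⋆ q ⋆ t(s(k, m, p), t(p, q)) ⋆ s(r((o ⋆ r(q, q, m)) ⋆ k ⋆ k ⋆ (p ⋆ p) ⋆ m, q ⋆ (p ⋆ p) ⋆ r(m, k, k) ⋆ p, p ⋆ (q ⋆ p) ⋆ p), m, k) ⋆ s(k ⋆ ((m ⋆ p) ⋆ (s(m, p, k) ⋆ q)) ⋆ k, p ⋆ p ⋆ t(m, p) ⋆ p ⋆ k ⋆ p ⋆ q, r(q ⋆ (q ⋆ p), o, s(p, m, p))) ⋆ q, k)  →  t(q ⋆ q ⋆ r(k ⋆ q ⋆ q, s(q, m, k), r(k, p, p)) ⋆ s(k ⋆ k ⋆ m ⋆ p ⋆ q ⋆ s(m, p, k), k ⋆ p ⋆ p ⋆ p ⋆ p ⋆ q ⋆ t(m, p), r(p ⋆ q ⋆ q, o, s(p, m, p))) ⋆ s(r(k ⋆ k ⋆ m ⋆ p ⋆ p ⋆ r(q, q, m), p ⋆ p ⋆ p ⋆ q ⋆ r(m, k, k), p ⋆ p ⋆ p ⋆ q), m, k) ⋆ t(s(k, m, p), t(p, q)), k)
Unit:  drop o (×2)
Sort:  k ⋆ k ⋆ k ⋆ k ⋆ q ⋆ t(q ⋆ q ⋆ r(k ⋆ q ⋆ q, s(q, m, k), r(k, p, p)) ⋆ s(k ⋆ k ⋆ m ⋆ p ⋆ q ⋆ s(m, p, k), k ⋆ p ⋆ p ⋆ p ⋆ p ⋆ q ⋆ t(m, p), r(p ⋆ q ⋆ q, o, s(p, m, p))) ⋆ s(r(k ⋆ k ⋆ m ⋆ p ⋆ p ⋆ r(q, q, m), p ⋆ p ⋆ p ⋆ q ⋆ r(m, k, k), p ⋆ p ⋆ p ⋆ q), m, k) ⋆ t(s(k, m, p), t(p, q)), k)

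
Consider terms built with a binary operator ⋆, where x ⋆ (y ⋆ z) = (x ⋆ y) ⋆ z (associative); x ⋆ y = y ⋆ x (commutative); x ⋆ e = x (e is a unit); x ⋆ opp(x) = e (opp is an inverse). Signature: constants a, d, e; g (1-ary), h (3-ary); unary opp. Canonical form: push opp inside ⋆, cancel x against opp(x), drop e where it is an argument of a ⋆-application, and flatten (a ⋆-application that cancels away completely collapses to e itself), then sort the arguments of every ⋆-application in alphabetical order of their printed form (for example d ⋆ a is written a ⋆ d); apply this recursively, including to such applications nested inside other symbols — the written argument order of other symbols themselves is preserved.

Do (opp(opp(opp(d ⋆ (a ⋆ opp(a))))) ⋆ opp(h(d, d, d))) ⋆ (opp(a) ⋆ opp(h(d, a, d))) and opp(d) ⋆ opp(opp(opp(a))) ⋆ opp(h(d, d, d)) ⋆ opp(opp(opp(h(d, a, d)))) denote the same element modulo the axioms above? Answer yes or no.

Answer: yes — both canonical forms are opp(a) ⋆ opp(d) ⋆ opp(h(d, a, d)) ⋆ opp(h(d, d, d))

Derivation:
Left:  (opp(opp(opp(d ⋆ (a ⋆ opp(a))))) ⋆ opp(h(d, d, d))) ⋆ (opp(a) ⋆ opp(h(d, a, d)))
  Push opp inside:  distribute opp over ⋆ and collapse double opp
  Combine occurrences:  opp(d) ⋆ opp(a) ⋆ opp(h(d, d, d)) ⋆ opp(h(d, a, d))
  Sort arguments:  opp(a) ⋆ opp(d) ⋆ opp(h(d, a, d)) ⋆ opp(h(d, d, d))
Right:  opp(d) ⋆ opp(opp(opp(a))) ⋆ opp(h(d, d, d)) ⋆ opp(opp(opp(h(d, a, d))))
  Push opp inside:  distribute opp over ⋆ and collapse double opp
  Combine occurrences:  opp(d) ⋆ opp(a) ⋆ opp(h(d, d, d)) ⋆ opp(h(d, a, d))
  Order the arguments:  opp(a) ⋆ opp(d) ⋆ opp(h(d, a, d)) ⋆ opp(h(d, d, d))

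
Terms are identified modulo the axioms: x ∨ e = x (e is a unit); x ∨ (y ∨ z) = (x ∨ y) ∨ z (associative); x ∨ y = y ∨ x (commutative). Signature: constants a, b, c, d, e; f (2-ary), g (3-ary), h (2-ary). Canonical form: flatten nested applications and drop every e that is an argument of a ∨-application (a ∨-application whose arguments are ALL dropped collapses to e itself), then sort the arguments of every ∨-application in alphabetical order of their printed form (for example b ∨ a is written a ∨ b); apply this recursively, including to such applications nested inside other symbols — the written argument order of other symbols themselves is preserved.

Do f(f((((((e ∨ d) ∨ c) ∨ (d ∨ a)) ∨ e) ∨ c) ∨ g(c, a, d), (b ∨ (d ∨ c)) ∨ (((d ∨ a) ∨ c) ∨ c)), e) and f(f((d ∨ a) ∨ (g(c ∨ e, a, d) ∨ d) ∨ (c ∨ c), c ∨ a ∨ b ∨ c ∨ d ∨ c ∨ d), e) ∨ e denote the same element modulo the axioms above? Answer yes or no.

Left:  f(f((((((e ∨ d) ∨ c) ∨ (d ∨ a)) ∨ e) ∨ c) ∨ g(c, a, d), (b ∨ (d ∨ c)) ∨ (((d ∨ a) ∨ c) ∨ c)), e)
  Focus inside:  (((((e ∨ d) ∨ c) ∨ (d ∨ a)) ∨ e) ∨ c) ∨ g(c, a, d)
  Un-nest:  e ∨ d ∨ c ∨ d ∨ a ∨ e ∨ c ∨ g(c, a, d)
  Drop the unit:  drop e (×2)
  Sort arguments:  a ∨ c ∨ c ∨ d ∨ d ∨ g(c, a, d)
  Reassemble:  f(f(a ∨ c ∨ c ∨ d ∨ d ∨ g(c, a, d), a ∨ b ∨ c ∨ c ∨ c ∨ d ∨ d), e)
Right:  f(f((d ∨ a) ∨ (g(c ∨ e, a, d) ∨ d) ∨ (c ∨ c), c ∨ a ∨ b ∨ c ∨ d ∨ c ∨ d), e) ∨ e
  Canonicalize subterm:  f(f((d ∨ a) ∨ (g(c ∨ e, a, d) ∨ d) ∨ (c ∨ c), c ∨ a ∨ b ∨ c ∨ d ∨ c ∨ d), e)  →  f(f(a ∨ c ∨ c ∨ d ∨ d ∨ g(c, a, d), a ∨ b ∨ c ∨ c ∨ c ∨ d ∨ d), e)
  Units out:  drop e
  Sort arguments:  f(f(a ∨ c ∨ c ∨ d ∨ d ∨ g(c, a, d), a ∨ b ∨ c ∨ c ∨ c ∨ d ∨ d), e)

Answer: yes — both canonical forms are f(f(a ∨ c ∨ c ∨ d ∨ d ∨ g(c, a, d), a ∨ b ∨ c ∨ c ∨ c ∨ d ∨ d), e)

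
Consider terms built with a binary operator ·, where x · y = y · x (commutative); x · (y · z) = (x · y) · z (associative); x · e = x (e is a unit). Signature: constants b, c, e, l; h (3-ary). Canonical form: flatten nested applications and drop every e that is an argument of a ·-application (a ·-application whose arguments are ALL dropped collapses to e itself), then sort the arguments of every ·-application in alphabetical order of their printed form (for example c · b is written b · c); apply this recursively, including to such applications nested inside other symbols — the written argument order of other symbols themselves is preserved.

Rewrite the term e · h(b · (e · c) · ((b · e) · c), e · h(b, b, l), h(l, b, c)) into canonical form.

Simplify inside:  h(b · (e · c) · ((b · e) · c), e · h(b, b, l), h(l, b, c))  →  h(b · b · c · c, h(b, b, l), h(l, b, c))
Drop the unit:  drop e
Sort arguments:  h(b · b · c · c, h(b, b, l), h(l, b, c))

Answer: h(b · b · c · c, h(b, b, l), h(l, b, c))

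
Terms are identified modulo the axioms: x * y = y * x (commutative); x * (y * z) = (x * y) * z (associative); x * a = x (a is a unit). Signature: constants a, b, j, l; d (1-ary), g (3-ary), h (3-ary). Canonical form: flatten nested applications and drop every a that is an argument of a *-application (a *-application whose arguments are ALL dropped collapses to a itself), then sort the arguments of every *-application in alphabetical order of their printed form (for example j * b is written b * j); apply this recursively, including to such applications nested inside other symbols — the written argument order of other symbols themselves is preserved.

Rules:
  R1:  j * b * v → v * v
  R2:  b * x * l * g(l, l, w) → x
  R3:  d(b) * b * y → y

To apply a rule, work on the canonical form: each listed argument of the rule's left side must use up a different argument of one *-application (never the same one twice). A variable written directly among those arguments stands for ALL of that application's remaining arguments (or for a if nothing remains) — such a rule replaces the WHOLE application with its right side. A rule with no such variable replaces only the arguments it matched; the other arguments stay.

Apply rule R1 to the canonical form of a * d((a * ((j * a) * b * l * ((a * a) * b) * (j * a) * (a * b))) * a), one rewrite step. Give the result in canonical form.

Answer: d(b * b * b * b * j * j * l * l)

Derivation:
Canonical form:  d(b * b * b * j * j * l)
R1 matches:  uses b, j;  v := b * b * j * l
The extension variable absorbs all remaining arguments, so the whole application is rewritten.
Giving:  d(b * b * b * b * j * j * l * l)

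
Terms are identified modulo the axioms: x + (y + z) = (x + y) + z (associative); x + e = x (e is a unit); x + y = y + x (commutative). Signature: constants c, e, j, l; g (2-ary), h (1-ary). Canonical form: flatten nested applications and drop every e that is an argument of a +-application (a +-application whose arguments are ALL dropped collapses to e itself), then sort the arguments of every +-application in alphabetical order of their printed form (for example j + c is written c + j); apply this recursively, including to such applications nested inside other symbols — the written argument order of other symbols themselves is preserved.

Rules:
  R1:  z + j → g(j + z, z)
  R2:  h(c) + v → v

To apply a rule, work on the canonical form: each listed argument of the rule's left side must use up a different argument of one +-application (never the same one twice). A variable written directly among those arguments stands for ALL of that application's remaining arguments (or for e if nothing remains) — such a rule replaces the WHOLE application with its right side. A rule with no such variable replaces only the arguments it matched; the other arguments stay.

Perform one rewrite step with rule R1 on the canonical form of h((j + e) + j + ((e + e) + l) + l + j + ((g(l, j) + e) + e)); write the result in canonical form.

Answer: h(g(g(l, j) + j + j + j + l + l, g(l, j) + j + j + l + l))

Derivation:
Canonical form:  h(g(l, j) + j + j + j + l + l)
Apply R1:  consuming j;  z := g(l, j) + j + j + l + l
The extension variable absorbs all remaining arguments, so the whole application is rewritten.
New term:  h(g(g(l, j) + j + j + j + l + l, g(l, j) + j + j + l + l))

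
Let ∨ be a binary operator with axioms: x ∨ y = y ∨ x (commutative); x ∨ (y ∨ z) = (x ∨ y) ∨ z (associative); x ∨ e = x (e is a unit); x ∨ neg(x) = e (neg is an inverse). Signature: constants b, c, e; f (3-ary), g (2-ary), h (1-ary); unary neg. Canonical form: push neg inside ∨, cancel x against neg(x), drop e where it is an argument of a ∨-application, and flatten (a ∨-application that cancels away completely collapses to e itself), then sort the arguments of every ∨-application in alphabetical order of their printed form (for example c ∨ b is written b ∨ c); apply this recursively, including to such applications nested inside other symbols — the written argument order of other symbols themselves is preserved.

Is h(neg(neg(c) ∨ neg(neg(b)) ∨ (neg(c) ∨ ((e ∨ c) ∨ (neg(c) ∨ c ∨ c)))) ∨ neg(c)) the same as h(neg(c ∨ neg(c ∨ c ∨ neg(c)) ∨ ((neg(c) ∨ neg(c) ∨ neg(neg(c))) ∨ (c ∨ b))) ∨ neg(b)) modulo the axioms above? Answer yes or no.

Answer: no — h(neg(b) ∨ neg(c)) vs h(neg(b) ∨ neg(b))

Derivation:
Left:  h(neg(neg(c) ∨ neg(neg(b)) ∨ (neg(c) ∨ ((e ∨ c) ∨ (neg(c) ∨ c ∨ c)))) ∨ neg(c))
  Focus inside:  neg(neg(c) ∨ neg(neg(b)) ∨ (neg(c) ∨ ((e ∨ c) ∨ (neg(c) ∨ c ∨ c)))) ∨ neg(c)
  Push neg inside:  distribute neg over ∨ and collapse double neg
  Collect terms:  neg(c) ∨ neg(b)
  Order the arguments:  neg(b) ∨ neg(c)
  Reassemble:  h(neg(b) ∨ neg(c))
Right:  h(neg(c ∨ neg(c ∨ c ∨ neg(c)) ∨ ((neg(c) ∨ neg(c) ∨ neg(neg(c))) ∨ (c ∨ b))) ∨ neg(b))
  Descend into:  neg(c ∨ neg(c ∨ c ∨ neg(c)) ∨ ((neg(c) ∨ neg(c) ∨ neg(neg(c))) ∨ (c ∨ b))) ∨ neg(b)
  Push neg inside:  distribute neg over ∨ and collapse double neg
  Inverses cancel:  c cancels
  Combine occurrences:  neg(b) ∨ neg(b)
  Reassemble:  h(neg(b) ∨ neg(b))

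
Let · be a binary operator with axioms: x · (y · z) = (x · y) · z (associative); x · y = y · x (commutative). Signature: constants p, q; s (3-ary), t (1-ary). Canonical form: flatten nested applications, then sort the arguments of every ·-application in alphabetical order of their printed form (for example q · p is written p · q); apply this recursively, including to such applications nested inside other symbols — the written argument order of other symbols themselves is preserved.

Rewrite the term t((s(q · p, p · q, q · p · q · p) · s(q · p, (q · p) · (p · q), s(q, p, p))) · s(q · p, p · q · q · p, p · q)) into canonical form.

Answer: t(s(p · q, p · p · q · q, p · q) · s(p · q, p · p · q · q, s(q, p, p)) · s(p · q, p · q, p · p · q · q))

Derivation:
Work inside:  (s(q · p, p · q, q · p · q · p) · s(q · p, (q · p) · (p · q), s(q, p, p))) · s(q · p, p · q · q · p, p · q)
Un-nest:  s(q · p, p · q, q · p · q · p) · s(q · p, (q · p) · (p · q), s(q, p, p)) · s(q · p, p · q · q · p, p · q)
Inside:  s(q · p, p · q, q · p · q · p)  →  s(p · q, p · q, p · p · q · q)
Inside:  s(q · p, (q · p) · (p · q), s(q, p, p))  →  s(p · q, p · p · q · q, s(q, p, p))
Canonicalize subterm:  s(q · p, p · q · q · p, p · q)  →  s(p · q, p · p · q · q, p · q)
Sort:  s(p · q, p · p · q · q, p · q) · s(p · q, p · p · q · q, s(q, p, p)) · s(p · q, p · q, p · p · q · q)
Put back:  t(s(p · q, p · p · q · q, p · q) · s(p · q, p · p · q · q, s(q, p, p)) · s(p · q, p · q, p · p · q · q))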